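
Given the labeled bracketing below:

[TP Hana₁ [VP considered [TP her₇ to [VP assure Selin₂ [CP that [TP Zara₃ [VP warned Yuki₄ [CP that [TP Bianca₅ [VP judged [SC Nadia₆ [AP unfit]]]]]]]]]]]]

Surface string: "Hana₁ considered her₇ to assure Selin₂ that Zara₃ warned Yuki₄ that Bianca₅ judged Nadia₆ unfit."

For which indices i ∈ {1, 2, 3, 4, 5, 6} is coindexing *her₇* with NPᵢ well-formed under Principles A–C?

none

*her* is a pronoun, so Principle B applies: it must be free in its binding domain.
Binding domain of *her₇*: the matrix TP, whose subject is Hana₁.
*Hana₁* c-commands the pronoun within its binding domain → coindexation would violate Principle B.
*Selin₂*: the pronoun c-commands this R-expression → coindexation would violate Principle C on *Selin₂*.
*Zara₃*: the pronoun c-commands this R-expression → coindexation would violate Principle C on *Zara₃*.
*Yuki₄*: the pronoun c-commands this R-expression → coindexation would violate Principle C on *Yuki₄*.
*Bianca₅*: the pronoun c-commands this R-expression → coindexation would violate Principle C on *Bianca₅*.
*Nadia₆*: the pronoun c-commands this R-expression → coindexation would violate Principle C on *Nadia₆*.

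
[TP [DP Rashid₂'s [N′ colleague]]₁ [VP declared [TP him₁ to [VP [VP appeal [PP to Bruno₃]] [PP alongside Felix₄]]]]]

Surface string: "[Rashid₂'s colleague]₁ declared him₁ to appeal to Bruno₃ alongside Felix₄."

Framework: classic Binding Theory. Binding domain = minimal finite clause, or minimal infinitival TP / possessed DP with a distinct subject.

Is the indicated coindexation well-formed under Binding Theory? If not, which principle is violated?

Principle B

The two coindexed NPs are *[Rashid₂'s colleague]₁* and *him₁*.
*him₁* is a pronoun. Its binding domain is the matrix TP, whose subject is [Rashid₂'s colleague]₁.
*[Rashid₂'s colleague]₁* c-commands it within that domain and carries the same index.
The pronoun is locally bound → Principle B violation.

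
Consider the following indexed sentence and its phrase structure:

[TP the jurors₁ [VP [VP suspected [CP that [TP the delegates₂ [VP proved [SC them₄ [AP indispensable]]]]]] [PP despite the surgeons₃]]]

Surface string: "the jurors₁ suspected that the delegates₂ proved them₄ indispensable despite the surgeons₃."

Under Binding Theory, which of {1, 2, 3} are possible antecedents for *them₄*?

{1, 3}

*them* is a pronoun, so Principle B applies: it must be free in its binding domain.
Binding domain of *them₄*: the embedded TP, whose subject is the delegates₂.
*the jurors₁* c-commands the pronoun but from outside its binding domain, and is not c-commanded by it → coindexation permitted.
*the delegates₂* c-commands the pronoun within its binding domain → coindexation would violate Principle B.
*the surgeons₃* and the pronoun do not c-command one another → neither Principle B nor Principle C is at stake; coindexation permitted.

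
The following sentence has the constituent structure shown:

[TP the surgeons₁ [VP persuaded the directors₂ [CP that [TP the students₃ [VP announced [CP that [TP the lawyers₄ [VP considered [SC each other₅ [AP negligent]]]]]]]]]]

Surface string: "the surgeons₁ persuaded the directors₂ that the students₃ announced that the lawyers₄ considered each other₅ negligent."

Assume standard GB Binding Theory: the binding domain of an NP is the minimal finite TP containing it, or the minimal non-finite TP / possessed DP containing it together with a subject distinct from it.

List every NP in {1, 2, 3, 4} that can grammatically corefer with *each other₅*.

{4}

*each other* is an anaphor, so Principle A applies: it must be bound in its binding domain.
Binding domain of *each other₅*: the embedded TP, whose subject is the lawyers₄.
*the surgeons₁* c-commands the anaphor but is outside its binding domain → cannot satisfy Principle A.
*the directors₂* c-commands the anaphor but is outside its binding domain → cannot satisfy Principle A.
*the students₃* c-commands the anaphor but is outside its binding domain → cannot satisfy Principle A.
*the lawyers₄* c-commands the anaphor within its binding domain → licit binder.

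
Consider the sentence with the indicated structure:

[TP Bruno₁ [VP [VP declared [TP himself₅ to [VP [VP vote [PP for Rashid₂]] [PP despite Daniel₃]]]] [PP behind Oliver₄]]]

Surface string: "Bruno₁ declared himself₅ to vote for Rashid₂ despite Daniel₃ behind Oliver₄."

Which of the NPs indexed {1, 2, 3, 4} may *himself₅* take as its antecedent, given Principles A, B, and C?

*himself* is an anaphor, so Principle A applies: it must be bound in its binding domain.
Binding domain of *himself₅*: the matrix TP, whose subject is Bruno₁.
*Bruno₁* c-commands the anaphor within its binding domain → licit binder.
*Rashid₂* does not c-command the anaphor → cannot bind it.
*Daniel₃* does not c-command the anaphor → cannot bind it.
*Oliver₄* does not c-command the anaphor → cannot bind it.

{1}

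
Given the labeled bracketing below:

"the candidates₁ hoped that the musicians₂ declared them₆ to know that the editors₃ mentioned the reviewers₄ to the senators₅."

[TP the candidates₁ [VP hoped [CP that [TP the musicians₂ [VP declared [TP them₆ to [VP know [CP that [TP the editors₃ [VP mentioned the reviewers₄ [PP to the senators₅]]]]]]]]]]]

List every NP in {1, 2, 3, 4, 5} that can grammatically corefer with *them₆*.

{1}

*them* is a pronoun, so Principle B applies: it must be free in its binding domain.
Binding domain of *them₆*: the embedded TP, whose subject is the musicians₂.
*the candidates₁* c-commands the pronoun but from outside its binding domain, and is not c-commanded by it → coindexation permitted.
*the musicians₂* c-commands the pronoun within its binding domain → coindexation would violate Principle B.
*the editors₃*: the pronoun c-commands this R-expression → coindexation would violate Principle C on *the editors₃*.
*the reviewers₄*: the pronoun c-commands this R-expression → coindexation would violate Principle C on *the reviewers₄*.
*the senators₅*: the pronoun c-commands this R-expression → coindexation would violate Principle C on *the senators₅*.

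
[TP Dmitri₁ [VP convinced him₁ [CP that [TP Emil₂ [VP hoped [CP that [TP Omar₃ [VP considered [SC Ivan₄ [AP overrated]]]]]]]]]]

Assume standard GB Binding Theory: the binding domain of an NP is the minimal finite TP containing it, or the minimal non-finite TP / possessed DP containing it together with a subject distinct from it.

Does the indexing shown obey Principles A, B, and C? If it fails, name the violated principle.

Principle B

The two coindexed NPs are *Dmitri₁* and *him₁*.
*him₁* is a pronoun. Its binding domain is the matrix TP, whose subject is Dmitri₁.
*Dmitri₁* c-commands it within that domain and carries the same index.
The pronoun is locally bound → Principle B violation.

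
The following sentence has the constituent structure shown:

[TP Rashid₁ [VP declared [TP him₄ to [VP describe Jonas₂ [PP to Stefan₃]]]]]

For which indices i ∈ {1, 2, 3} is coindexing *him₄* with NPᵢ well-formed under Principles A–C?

none

*him* is a pronoun, so Principle B applies: it must be free in its binding domain.
Binding domain of *him₄*: the matrix TP, whose subject is Rashid₁.
*Rashid₁* c-commands the pronoun within its binding domain → coindexation would violate Principle B.
*Jonas₂*: the pronoun c-commands this R-expression → coindexation would violate Principle C on *Jonas₂*.
*Stefan₃*: the pronoun c-commands this R-expression → coindexation would violate Principle C on *Stefan₃*.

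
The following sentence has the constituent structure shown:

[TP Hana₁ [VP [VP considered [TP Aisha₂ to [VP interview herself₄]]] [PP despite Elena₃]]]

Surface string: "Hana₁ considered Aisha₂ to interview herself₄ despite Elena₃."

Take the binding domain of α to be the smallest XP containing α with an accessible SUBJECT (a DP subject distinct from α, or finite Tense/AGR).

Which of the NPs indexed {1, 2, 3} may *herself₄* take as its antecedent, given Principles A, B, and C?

{2}

*herself* is an anaphor, so Principle A applies: it must be bound in its binding domain.
Binding domain of *herself₄*: the embedded TP, whose subject is Aisha₂.
*Hana₁* c-commands the anaphor but is outside its binding domain → cannot satisfy Principle A.
*Aisha₂* c-commands the anaphor within its binding domain → licit binder.
*Elena₃* does not c-command the anaphor → cannot bind it.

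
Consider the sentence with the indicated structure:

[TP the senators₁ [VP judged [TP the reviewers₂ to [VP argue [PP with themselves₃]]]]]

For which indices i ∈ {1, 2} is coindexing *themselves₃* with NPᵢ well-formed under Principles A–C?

*themselves* is an anaphor, so Principle A applies: it must be bound in its binding domain.
Binding domain of *themselves₃*: the embedded TP, whose subject is the reviewers₂.
*the senators₁* c-commands the anaphor but is outside its binding domain → cannot satisfy Principle A.
*the reviewers₂* c-commands the anaphor within its binding domain → licit binder.

{2}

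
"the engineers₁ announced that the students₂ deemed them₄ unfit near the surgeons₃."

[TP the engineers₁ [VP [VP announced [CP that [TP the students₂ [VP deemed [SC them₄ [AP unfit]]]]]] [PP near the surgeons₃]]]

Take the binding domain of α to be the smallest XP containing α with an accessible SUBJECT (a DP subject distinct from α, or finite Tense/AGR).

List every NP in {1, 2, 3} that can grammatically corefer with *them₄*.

{1, 3}

*them* is a pronoun, so Principle B applies: it must be free in its binding domain.
Binding domain of *them₄*: the embedded TP, whose subject is the students₂.
*the engineers₁* c-commands the pronoun but from outside its binding domain, and is not c-commanded by it → coindexation permitted.
*the students₂* c-commands the pronoun within its binding domain → coindexation would violate Principle B.
*the surgeons₃* and the pronoun do not c-command one another → neither Principle B nor Principle C is at stake; coindexation permitted.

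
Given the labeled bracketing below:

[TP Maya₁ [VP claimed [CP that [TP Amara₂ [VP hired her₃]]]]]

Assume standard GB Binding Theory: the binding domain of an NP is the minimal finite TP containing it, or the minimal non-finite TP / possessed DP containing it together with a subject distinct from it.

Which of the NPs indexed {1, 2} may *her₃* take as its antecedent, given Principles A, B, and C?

*her* is a pronoun, so Principle B applies: it must be free in its binding domain.
Binding domain of *her₃*: the embedded TP, whose subject is Amara₂.
*Maya₁* c-commands the pronoun but from outside its binding domain, and is not c-commanded by it → coindexation permitted.
*Amara₂* c-commands the pronoun within its binding domain → coindexation would violate Principle B.

{1}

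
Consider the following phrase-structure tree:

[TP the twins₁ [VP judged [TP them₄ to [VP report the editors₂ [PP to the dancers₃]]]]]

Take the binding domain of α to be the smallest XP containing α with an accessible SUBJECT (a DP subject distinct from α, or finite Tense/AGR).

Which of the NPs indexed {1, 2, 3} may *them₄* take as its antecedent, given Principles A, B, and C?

*them* is a pronoun, so Principle B applies: it must be free in its binding domain.
Binding domain of *them₄*: the matrix TP, whose subject is the twins₁.
*the twins₁* c-commands the pronoun within its binding domain → coindexation would violate Principle B.
*the editors₂*: the pronoun c-commands this R-expression → coindexation would violate Principle C on *the editors₂*.
*the dancers₃*: the pronoun c-commands this R-expression → coindexation would violate Principle C on *the dancers₃*.

none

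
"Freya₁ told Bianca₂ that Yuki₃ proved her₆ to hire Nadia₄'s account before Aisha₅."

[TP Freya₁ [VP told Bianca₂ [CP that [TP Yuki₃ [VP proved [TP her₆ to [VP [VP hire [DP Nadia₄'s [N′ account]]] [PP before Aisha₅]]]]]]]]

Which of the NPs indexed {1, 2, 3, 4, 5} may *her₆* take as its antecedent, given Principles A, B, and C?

*her* is a pronoun, so Principle B applies: it must be free in its binding domain.
Binding domain of *her₆*: the embedded TP, whose subject is Yuki₃.
*Freya₁* c-commands the pronoun but from outside its binding domain, and is not c-commanded by it → coindexation permitted.
*Bianca₂* c-commands the pronoun but from outside its binding domain, and is not c-commanded by it → coindexation permitted.
*Yuki₃* c-commands the pronoun within its binding domain → coindexation would violate Principle B.
*Nadia₄*: the pronoun c-commands this R-expression → coindexation would violate Principle C on *Nadia₄*.
*Aisha₅*: the pronoun c-commands this R-expression → coindexation would violate Principle C on *Aisha₅*.

{1, 2}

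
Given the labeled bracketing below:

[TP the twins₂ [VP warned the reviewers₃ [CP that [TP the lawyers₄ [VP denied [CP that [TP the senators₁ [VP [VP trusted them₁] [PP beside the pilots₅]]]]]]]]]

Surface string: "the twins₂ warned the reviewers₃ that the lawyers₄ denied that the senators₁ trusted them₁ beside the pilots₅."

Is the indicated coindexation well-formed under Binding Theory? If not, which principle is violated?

Principle B

The two coindexed NPs are *the senators₁* and *them₁*.
*them₁* is a pronoun. Its binding domain is the embedded TP, whose subject is the senators₁.
*the senators₁* c-commands it within that domain and carries the same index.
The pronoun is locally bound → Principle B violation.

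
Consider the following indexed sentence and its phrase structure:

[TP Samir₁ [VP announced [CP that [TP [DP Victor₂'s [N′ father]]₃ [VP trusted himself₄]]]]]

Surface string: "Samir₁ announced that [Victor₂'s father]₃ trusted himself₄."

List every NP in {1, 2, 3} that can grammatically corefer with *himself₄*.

*himself* is an anaphor, so Principle A applies: it must be bound in its binding domain.
Binding domain of *himself₄*: the embedded TP, whose subject is [Victor₂'s father]₃.
*Samir₁* c-commands the anaphor but is outside its binding domain → cannot satisfy Principle A.
*Victor₂* does not c-command the anaphor → cannot bind it.
*[Victor₂'s father]₃* c-commands the anaphor within its binding domain → licit binder.

{3}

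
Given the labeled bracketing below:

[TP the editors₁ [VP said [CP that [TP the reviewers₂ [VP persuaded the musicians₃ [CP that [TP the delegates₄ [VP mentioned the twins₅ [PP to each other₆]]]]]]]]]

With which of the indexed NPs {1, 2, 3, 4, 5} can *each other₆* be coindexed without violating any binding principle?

*each other* is an anaphor, so Principle A applies: it must be bound in its binding domain.
Binding domain of *each other₆*: the embedded TP, whose subject is the delegates₄.
*the editors₁* c-commands the anaphor but is outside its binding domain → cannot satisfy Principle A.
*the reviewers₂* c-commands the anaphor but is outside its binding domain → cannot satisfy Principle A.
*the musicians₃* c-commands the anaphor but is outside its binding domain → cannot satisfy Principle A.
*the delegates₄* c-commands the anaphor within its binding domain → licit binder.
*the twins₅* c-commands the anaphor within its binding domain → licit binder.

{4, 5}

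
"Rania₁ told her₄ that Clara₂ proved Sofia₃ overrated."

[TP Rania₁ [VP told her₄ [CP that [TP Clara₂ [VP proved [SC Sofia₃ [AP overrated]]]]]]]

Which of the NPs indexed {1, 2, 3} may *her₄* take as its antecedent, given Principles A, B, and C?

*her* is a pronoun, so Principle B applies: it must be free in its binding domain.
Binding domain of *her₄*: the matrix TP, whose subject is Rania₁.
*Rania₁* c-commands the pronoun within its binding domain → coindexation would violate Principle B.
*Clara₂*: the pronoun c-commands this R-expression → coindexation would violate Principle C on *Clara₂*.
*Sofia₃*: the pronoun c-commands this R-expression → coindexation would violate Principle C on *Sofia₃*.

none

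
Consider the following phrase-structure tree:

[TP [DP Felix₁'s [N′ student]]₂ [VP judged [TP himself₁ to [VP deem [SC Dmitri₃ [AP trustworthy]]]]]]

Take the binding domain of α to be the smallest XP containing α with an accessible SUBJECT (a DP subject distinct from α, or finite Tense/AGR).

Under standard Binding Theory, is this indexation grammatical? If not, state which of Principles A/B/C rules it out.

Principle A

The two coindexed NPs are *Felix₁* and *himself₁*.
*himself₁* is an anaphor. Principle A requires it to be bound within its binding domain — the matrix TP, whose subject is [Felix₁'s student]₂.
Within that domain it is c-commanded by *[Felix₁'s student]₂*, which does not share its index.
*Felix₁* does not c-command the anaphor at all.
The anaphor is unbound in its domain → Principle A violation.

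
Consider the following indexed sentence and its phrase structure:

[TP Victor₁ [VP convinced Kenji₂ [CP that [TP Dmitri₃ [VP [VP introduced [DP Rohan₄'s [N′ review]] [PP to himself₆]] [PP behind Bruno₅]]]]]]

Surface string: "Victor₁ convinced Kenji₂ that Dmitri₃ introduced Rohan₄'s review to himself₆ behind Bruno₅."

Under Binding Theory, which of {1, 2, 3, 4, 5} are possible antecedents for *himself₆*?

{3}

*himself* is an anaphor, so Principle A applies: it must be bound in its binding domain.
Binding domain of *himself₆*: the embedded TP, whose subject is Dmitri₃.
*Victor₁* c-commands the anaphor but is outside its binding domain → cannot satisfy Principle A.
*Kenji₂* c-commands the anaphor but is outside its binding domain → cannot satisfy Principle A.
*Dmitri₃* c-commands the anaphor within its binding domain → licit binder.
*Rohan₄* does not c-command the anaphor → cannot bind it.
*Bruno₅* does not c-command the anaphor → cannot bind it.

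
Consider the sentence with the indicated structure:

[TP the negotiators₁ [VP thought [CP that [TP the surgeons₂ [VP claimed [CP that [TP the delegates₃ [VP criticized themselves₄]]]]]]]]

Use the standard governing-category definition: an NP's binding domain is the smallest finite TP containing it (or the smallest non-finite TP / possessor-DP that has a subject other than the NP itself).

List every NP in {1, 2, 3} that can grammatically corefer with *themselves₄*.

*themselves* is an anaphor, so Principle A applies: it must be bound in its binding domain.
Binding domain of *themselves₄*: the embedded TP, whose subject is the delegates₃.
*the negotiators₁* c-commands the anaphor but is outside its binding domain → cannot satisfy Principle A.
*the surgeons₂* c-commands the anaphor but is outside its binding domain → cannot satisfy Principle A.
*the delegates₃* c-commands the anaphor within its binding domain → licit binder.

{3}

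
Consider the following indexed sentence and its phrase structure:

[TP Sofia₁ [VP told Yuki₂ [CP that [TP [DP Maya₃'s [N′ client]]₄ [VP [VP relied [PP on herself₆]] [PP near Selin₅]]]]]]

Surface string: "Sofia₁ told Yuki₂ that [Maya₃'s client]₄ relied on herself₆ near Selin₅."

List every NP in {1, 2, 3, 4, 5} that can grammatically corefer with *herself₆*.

*herself* is an anaphor, so Principle A applies: it must be bound in its binding domain.
Binding domain of *herself₆*: the embedded TP, whose subject is [Maya₃'s client]₄.
*Sofia₁* c-commands the anaphor but is outside its binding domain → cannot satisfy Principle A.
*Yuki₂* c-commands the anaphor but is outside its binding domain → cannot satisfy Principle A.
*Maya₃* does not c-command the anaphor → cannot bind it.
*[Maya₃'s client]₄* c-commands the anaphor within its binding domain → licit binder.
*Selin₅* does not c-command the anaphor → cannot bind it.

{4}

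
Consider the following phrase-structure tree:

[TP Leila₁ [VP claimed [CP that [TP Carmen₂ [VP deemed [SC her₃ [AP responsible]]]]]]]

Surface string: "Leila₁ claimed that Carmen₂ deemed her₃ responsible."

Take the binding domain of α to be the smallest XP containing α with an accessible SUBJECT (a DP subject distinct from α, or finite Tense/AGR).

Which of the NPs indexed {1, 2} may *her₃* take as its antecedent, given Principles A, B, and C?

*her* is a pronoun, so Principle B applies: it must be free in its binding domain.
Binding domain of *her₃*: the embedded TP, whose subject is Carmen₂.
*Leila₁* c-commands the pronoun but from outside its binding domain, and is not c-commanded by it → coindexation permitted.
*Carmen₂* c-commands the pronoun within its binding domain → coindexation would violate Principle B.

{1}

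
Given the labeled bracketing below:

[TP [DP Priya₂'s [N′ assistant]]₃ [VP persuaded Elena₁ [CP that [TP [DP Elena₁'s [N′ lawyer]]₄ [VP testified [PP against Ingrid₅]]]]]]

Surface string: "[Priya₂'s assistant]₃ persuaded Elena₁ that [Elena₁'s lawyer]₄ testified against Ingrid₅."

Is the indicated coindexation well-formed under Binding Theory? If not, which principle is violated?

Principle C

The two coindexed NPs are *Elena₁* (the higher occurrence) and *Elena₁* (the lower occurrence).
*Elena₁* (the lower occurrence) is an R-expression. Principle C requires it to be free everywhere.
*Elena₁* (the higher occurrence) c-commands it and carries the same index.
The R-expression is bound → Principle C violation.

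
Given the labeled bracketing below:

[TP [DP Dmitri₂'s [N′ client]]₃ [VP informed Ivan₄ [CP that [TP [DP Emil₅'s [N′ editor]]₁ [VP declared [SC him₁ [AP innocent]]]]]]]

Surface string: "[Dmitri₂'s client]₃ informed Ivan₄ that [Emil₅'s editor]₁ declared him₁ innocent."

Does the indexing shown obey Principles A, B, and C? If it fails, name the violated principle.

Principle B

The two coindexed NPs are *[Emil₅'s editor]₁* and *him₁*.
*him₁* is a pronoun. Its binding domain is the embedded TP, whose subject is [Emil₅'s editor]₁.
*[Emil₅'s editor]₁* c-commands it within that domain and carries the same index.
The pronoun is locally bound → Principle B violation.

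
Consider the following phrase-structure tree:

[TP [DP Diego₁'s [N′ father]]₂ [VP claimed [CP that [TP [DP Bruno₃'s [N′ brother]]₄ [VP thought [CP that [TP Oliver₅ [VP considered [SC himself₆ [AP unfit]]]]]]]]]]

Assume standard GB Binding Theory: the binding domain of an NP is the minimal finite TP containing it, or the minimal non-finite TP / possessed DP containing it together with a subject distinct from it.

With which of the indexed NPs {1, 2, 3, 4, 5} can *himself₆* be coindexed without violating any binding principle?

{5}

*himself* is an anaphor, so Principle A applies: it must be bound in its binding domain.
Binding domain of *himself₆*: the embedded TP, whose subject is Oliver₅.
*Diego₁* does not c-command the anaphor → cannot bind it.
*[Diego₁'s father]₂* c-commands the anaphor but is outside its binding domain → cannot satisfy Principle A.
*Bruno₃* does not c-command the anaphor → cannot bind it.
*[Bruno₃'s brother]₄* c-commands the anaphor but is outside its binding domain → cannot satisfy Principle A.
*Oliver₅* c-commands the anaphor within its binding domain → licit binder.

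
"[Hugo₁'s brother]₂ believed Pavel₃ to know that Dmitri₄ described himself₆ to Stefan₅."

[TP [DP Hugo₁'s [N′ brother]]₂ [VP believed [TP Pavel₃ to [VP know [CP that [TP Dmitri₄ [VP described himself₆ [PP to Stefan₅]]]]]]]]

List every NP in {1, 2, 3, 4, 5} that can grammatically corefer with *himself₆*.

*himself* is an anaphor, so Principle A applies: it must be bound in its binding domain.
Binding domain of *himself₆*: the embedded TP, whose subject is Dmitri₄.
*Hugo₁* does not c-command the anaphor → cannot bind it.
*[Hugo₁'s brother]₂* c-commands the anaphor but is outside its binding domain → cannot satisfy Principle A.
*Pavel₃* c-commands the anaphor but is outside its binding domain → cannot satisfy Principle A.
*Dmitri₄* c-commands the anaphor within its binding domain → licit binder.
*Stefan₅* does not c-command the anaphor → cannot bind it.

{4}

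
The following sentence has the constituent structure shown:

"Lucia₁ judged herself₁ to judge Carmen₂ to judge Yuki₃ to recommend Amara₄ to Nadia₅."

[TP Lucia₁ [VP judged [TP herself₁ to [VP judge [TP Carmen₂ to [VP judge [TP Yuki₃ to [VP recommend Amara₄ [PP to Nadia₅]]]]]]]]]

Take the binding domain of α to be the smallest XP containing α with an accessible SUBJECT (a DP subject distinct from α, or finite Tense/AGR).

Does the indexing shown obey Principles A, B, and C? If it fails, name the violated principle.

grammatical

The two coindexed NPs are *Lucia₁* and *herself₁*.
*herself₁* is an anaphor; its binding domain is the matrix TP, whose subject is Lucia₁. *Lucia₁* c-commands it within that domain and shares its index, so Principle A is satisfied.
*Lucia₁* is an R-expression; *herself₁* does not c-command it, and no other NP shares its index, so Principle C is satisfied.
All principles are respected.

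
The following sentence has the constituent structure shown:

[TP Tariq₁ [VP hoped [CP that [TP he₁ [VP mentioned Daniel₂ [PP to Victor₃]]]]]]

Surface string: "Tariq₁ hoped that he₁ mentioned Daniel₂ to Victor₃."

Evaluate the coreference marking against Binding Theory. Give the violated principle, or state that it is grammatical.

The two coindexed NPs are *Tariq₁* and *he₁*.
*he₁* is a pronoun; nothing c-commands it within its binding domain (the embedded TP.), so Principle B holds trivially.
*Tariq₁* is an R-expression; *he₁* does not c-command it, and no other NP shares its index, so Principle C is satisfied.
All principles are respected.

grammatical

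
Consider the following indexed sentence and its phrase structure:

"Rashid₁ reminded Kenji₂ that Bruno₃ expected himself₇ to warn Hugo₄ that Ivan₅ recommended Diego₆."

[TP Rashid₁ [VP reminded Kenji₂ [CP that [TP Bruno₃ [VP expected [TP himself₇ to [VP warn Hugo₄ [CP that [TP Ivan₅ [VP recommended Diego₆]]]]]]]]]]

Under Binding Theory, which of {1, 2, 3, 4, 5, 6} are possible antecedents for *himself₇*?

{3}

*himself* is an anaphor, so Principle A applies: it must be bound in its binding domain.
Binding domain of *himself₇*: the embedded TP, whose subject is Bruno₃.
*Rashid₁* c-commands the anaphor but is outside its binding domain → cannot satisfy Principle A.
*Kenji₂* c-commands the anaphor but is outside its binding domain → cannot satisfy Principle A.
*Bruno₃* c-commands the anaphor within its binding domain → licit binder.
*Hugo₄* does not c-command the anaphor → cannot bind it.
*Ivan₅* does not c-command the anaphor → cannot bind it.
*Diego₆* does not c-command the anaphor → cannot bind it.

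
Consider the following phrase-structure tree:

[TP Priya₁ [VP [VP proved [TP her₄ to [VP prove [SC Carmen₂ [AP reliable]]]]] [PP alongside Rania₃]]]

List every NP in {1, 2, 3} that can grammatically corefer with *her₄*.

{3}

*her* is a pronoun, so Principle B applies: it must be free in its binding domain.
Binding domain of *her₄*: the matrix TP, whose subject is Priya₁.
*Priya₁* c-commands the pronoun within its binding domain → coindexation would violate Principle B.
*Carmen₂*: the pronoun c-commands this R-expression → coindexation would violate Principle C on *Carmen₂*.
*Rania₃* and the pronoun do not c-command one another → neither Principle B nor Principle C is at stake; coindexation permitted.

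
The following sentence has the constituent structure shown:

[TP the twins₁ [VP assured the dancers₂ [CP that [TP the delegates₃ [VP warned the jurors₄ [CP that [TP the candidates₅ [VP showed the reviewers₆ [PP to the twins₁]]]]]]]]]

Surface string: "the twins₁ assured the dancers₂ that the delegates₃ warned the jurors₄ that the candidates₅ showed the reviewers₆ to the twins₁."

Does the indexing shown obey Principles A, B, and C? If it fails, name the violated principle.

Principle C

The two coindexed NPs are *the twins₁* (the lower occurrence) and *the twins₁* (the higher occurrence).
*the twins₁* (the lower occurrence) is an R-expression. Principle C requires it to be free everywhere.
*the twins₁* (the higher occurrence) c-commands it and carries the same index.
The R-expression is bound → Principle C violation.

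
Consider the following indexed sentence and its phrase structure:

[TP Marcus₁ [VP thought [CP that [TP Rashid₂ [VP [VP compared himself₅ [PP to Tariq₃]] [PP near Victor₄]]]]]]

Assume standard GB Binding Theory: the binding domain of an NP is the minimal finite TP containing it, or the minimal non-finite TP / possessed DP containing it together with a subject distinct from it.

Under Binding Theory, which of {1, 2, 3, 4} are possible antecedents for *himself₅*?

{2}

*himself* is an anaphor, so Principle A applies: it must be bound in its binding domain.
Binding domain of *himself₅*: the embedded TP, whose subject is Rashid₂.
*Marcus₁* c-commands the anaphor but is outside its binding domain → cannot satisfy Principle A.
*Rashid₂* c-commands the anaphor within its binding domain → licit binder.
*Tariq₃* does not c-command the anaphor → cannot bind it.
*Victor₄* does not c-command the anaphor → cannot bind it.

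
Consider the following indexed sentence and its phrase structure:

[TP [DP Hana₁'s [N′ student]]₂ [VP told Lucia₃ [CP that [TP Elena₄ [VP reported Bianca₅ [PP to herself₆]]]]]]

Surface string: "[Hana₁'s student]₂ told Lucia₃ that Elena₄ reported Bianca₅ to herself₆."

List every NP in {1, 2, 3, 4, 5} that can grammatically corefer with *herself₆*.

{4, 5}

*herself* is an anaphor, so Principle A applies: it must be bound in its binding domain.
Binding domain of *herself₆*: the embedded TP, whose subject is Elena₄.
*Hana₁* does not c-command the anaphor → cannot bind it.
*[Hana₁'s student]₂* c-commands the anaphor but is outside its binding domain → cannot satisfy Principle A.
*Lucia₃* c-commands the anaphor but is outside its binding domain → cannot satisfy Principle A.
*Elena₄* c-commands the anaphor within its binding domain → licit binder.
*Bianca₅* c-commands the anaphor within its binding domain → licit binder.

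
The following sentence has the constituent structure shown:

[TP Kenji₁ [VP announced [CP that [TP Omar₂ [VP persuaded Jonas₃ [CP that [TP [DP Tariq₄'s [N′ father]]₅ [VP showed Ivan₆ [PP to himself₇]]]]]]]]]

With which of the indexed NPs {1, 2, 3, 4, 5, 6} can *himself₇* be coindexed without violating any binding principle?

*himself* is an anaphor, so Principle A applies: it must be bound in its binding domain.
Binding domain of *himself₇*: the embedded TP, whose subject is [Tariq₄'s father]₅.
*Kenji₁* c-commands the anaphor but is outside its binding domain → cannot satisfy Principle A.
*Omar₂* c-commands the anaphor but is outside its binding domain → cannot satisfy Principle A.
*Jonas₃* c-commands the anaphor but is outside its binding domain → cannot satisfy Principle A.
*Tariq₄* does not c-command the anaphor → cannot bind it.
*[Tariq₄'s father]₅* c-commands the anaphor within its binding domain → licit binder.
*Ivan₆* c-commands the anaphor within its binding domain → licit binder.

{5, 6}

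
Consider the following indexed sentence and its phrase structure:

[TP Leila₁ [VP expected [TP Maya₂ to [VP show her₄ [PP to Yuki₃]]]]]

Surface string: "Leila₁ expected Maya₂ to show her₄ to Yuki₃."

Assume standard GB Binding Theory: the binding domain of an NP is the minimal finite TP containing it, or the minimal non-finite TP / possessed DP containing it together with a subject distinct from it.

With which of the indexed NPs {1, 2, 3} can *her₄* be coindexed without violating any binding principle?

{1}

*her* is a pronoun, so Principle B applies: it must be free in its binding domain.
Binding domain of *her₄*: the embedded TP, whose subject is Maya₂.
*Leila₁* c-commands the pronoun but from outside its binding domain, and is not c-commanded by it → coindexation permitted.
*Maya₂* c-commands the pronoun within its binding domain → coindexation would violate Principle B.
*Yuki₃*: the pronoun c-commands this R-expression → coindexation would violate Principle C on *Yuki₃*.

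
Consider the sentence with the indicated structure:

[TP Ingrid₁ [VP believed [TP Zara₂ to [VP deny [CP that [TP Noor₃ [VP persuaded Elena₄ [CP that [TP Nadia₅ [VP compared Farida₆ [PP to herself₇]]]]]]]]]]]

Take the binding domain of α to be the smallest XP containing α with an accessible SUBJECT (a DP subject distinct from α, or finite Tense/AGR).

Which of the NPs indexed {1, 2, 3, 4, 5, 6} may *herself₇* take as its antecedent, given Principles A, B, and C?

*herself* is an anaphor, so Principle A applies: it must be bound in its binding domain.
Binding domain of *herself₇*: the embedded TP, whose subject is Nadia₅.
*Ingrid₁* c-commands the anaphor but is outside its binding domain → cannot satisfy Principle A.
*Zara₂* c-commands the anaphor but is outside its binding domain → cannot satisfy Principle A.
*Noor₃* c-commands the anaphor but is outside its binding domain → cannot satisfy Principle A.
*Elena₄* c-commands the anaphor but is outside its binding domain → cannot satisfy Principle A.
*Nadia₅* c-commands the anaphor within its binding domain → licit binder.
*Farida₆* c-commands the anaphor within its binding domain → licit binder.

{5, 6}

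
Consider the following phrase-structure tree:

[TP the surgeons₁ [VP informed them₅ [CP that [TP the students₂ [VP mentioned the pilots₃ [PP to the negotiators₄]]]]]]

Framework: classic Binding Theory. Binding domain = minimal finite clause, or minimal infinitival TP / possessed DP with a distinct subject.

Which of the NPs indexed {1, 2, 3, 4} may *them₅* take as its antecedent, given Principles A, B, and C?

none

*them* is a pronoun, so Principle B applies: it must be free in its binding domain.
Binding domain of *them₅*: the matrix TP, whose subject is the surgeons₁.
*the surgeons₁* c-commands the pronoun within its binding domain → coindexation would violate Principle B.
*the students₂*: the pronoun c-commands this R-expression → coindexation would violate Principle C on *the students₂*.
*the pilots₃*: the pronoun c-commands this R-expression → coindexation would violate Principle C on *the pilots₃*.
*the negotiators₄*: the pronoun c-commands this R-expression → coindexation would violate Principle C on *the negotiators₄*.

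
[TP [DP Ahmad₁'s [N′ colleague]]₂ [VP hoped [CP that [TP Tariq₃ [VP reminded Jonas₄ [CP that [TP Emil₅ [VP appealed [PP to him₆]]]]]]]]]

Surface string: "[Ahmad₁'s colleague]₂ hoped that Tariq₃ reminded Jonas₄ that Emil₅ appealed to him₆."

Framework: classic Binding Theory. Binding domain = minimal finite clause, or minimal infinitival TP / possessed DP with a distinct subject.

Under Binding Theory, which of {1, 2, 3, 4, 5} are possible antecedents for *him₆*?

*him* is a pronoun, so Principle B applies: it must be free in its binding domain.
Binding domain of *him₆*: the embedded TP, whose subject is Emil₅.
*Ahmad₁* and the pronoun do not c-command one another → neither Principle B nor Principle C is at stake; coindexation permitted.
*[Ahmad₁'s colleague]₂* c-commands the pronoun but from outside its binding domain, and is not c-commanded by it → coindexation permitted.
*Tariq₃* c-commands the pronoun but from outside its binding domain, and is not c-commanded by it → coindexation permitted.
*Jonas₄* c-commands the pronoun but from outside its binding domain, and is not c-commanded by it → coindexation permitted.
*Emil₅* c-commands the pronoun within its binding domain → coindexation would violate Principle B.

{1, 2, 3, 4}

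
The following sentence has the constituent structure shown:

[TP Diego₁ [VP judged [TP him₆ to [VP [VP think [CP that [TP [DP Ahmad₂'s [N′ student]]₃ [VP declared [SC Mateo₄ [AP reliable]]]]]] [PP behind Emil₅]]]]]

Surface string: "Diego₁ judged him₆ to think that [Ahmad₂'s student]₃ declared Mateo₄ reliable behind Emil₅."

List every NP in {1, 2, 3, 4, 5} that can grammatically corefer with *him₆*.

none

*him* is a pronoun, so Principle B applies: it must be free in its binding domain.
Binding domain of *him₆*: the matrix TP, whose subject is Diego₁.
*Diego₁* c-commands the pronoun within its binding domain → coindexation would violate Principle B.
*Ahmad₂*: the pronoun c-commands this R-expression → coindexation would violate Principle C on *Ahmad₂*.
*[Ahmad₂'s student]₃*: the pronoun c-commands this R-expression → coindexation would violate Principle C on *[Ahmad₂'s student]₃*.
*Mateo₄*: the pronoun c-commands this R-expression → coindexation would violate Principle C on *Mateo₄*.
*Emil₅*: the pronoun c-commands this R-expression → coindexation would violate Principle C on *Emil₅*.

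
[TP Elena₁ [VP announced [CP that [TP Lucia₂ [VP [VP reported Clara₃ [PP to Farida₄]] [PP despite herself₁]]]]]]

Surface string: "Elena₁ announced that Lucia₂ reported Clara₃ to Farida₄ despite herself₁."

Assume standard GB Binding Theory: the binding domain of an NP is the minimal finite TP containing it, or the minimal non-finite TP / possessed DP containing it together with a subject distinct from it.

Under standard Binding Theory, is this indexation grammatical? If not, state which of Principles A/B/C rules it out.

Principle A

The two coindexed NPs are *Elena₁* and *herself₁*.
*herself₁* is an anaphor. Principle A requires it to be bound within its binding domain — the embedded TP, whose subject is Lucia₂.
Within that domain it is c-commanded by *Lucia₂*, which does not share its index.
*Elena₁* does c-command the anaphor, but from outside its binding domain.
The anaphor is unbound in its domain → Principle A violation.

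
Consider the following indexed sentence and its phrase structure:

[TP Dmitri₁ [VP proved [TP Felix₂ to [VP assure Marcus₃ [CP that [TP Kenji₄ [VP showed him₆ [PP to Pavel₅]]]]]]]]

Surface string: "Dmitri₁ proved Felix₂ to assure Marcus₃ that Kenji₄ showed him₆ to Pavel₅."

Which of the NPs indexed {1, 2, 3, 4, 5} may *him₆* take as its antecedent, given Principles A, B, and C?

*him* is a pronoun, so Principle B applies: it must be free in its binding domain.
Binding domain of *him₆*: the embedded TP, whose subject is Kenji₄.
*Dmitri₁* c-commands the pronoun but from outside its binding domain, and is not c-commanded by it → coindexation permitted.
*Felix₂* c-commands the pronoun but from outside its binding domain, and is not c-commanded by it → coindexation permitted.
*Marcus₃* c-commands the pronoun but from outside its binding domain, and is not c-commanded by it → coindexation permitted.
*Kenji₄* c-commands the pronoun within its binding domain → coindexation would violate Principle B.
*Pavel₅*: the pronoun c-commands this R-expression → coindexation would violate Principle C on *Pavel₅*.

{1, 2, 3}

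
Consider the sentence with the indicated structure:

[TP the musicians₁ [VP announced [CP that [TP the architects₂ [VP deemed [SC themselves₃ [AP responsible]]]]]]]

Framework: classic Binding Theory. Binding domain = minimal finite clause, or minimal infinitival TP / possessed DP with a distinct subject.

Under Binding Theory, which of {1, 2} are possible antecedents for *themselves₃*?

*themselves* is an anaphor, so Principle A applies: it must be bound in its binding domain.
Binding domain of *themselves₃*: the embedded TP, whose subject is the architects₂.
*the musicians₁* c-commands the anaphor but is outside its binding domain → cannot satisfy Principle A.
*the architects₂* c-commands the anaphor within its binding domain → licit binder.

{2}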